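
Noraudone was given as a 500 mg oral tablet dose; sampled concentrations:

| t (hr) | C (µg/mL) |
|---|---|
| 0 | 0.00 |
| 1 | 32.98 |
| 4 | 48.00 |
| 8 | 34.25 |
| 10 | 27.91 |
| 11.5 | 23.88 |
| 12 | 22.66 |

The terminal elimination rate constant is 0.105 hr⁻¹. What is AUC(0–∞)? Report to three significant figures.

AUC = 631 µg/mL·hr

Trapezoidal AUC_0→12:
  [0→1]: (0.00+32.98)/2 × 1 = 16.49
  [1→4]: (32.98+48.00)/2 × 3 = 121.47
  [4→8]: (48.00+34.25)/2 × 4 = 164.5
  [8→10]: (34.25+27.91)/2 × 2 = 62.16
  [10→11.5]: (27.91+23.88)/2 × 1.5 = 38.8425
  [11.5→12]: (23.88+22.66)/2 × 0.5 = 11.635
  Sum = 415.0975 µg/mL·hr
Extrapolated tail: C_last / k_e = 22.66 / 0.105 = 215.810
AUC_0→∞ = 415.0975 + 215.810 = 630.9075 µg/mL·hr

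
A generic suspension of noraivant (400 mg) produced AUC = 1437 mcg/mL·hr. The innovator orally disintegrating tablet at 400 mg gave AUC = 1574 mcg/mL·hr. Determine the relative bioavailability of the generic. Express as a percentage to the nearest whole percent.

F_rel = (AUC_test/D_test) / (AUC_ref/D_ref)
      = (1437/400) / (1574/400)
      = 3.5925 / 3.935 = 0.9130 = 91.30%

F_rel = 91%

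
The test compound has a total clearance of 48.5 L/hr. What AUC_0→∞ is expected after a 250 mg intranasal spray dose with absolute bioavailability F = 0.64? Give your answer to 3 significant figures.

AUC = 3.30 mg/L·hr

AUC_0→∞ = F × Dose / CL
        = 0.64 × 250 / 48.5 = 3.29897 mg/L·hr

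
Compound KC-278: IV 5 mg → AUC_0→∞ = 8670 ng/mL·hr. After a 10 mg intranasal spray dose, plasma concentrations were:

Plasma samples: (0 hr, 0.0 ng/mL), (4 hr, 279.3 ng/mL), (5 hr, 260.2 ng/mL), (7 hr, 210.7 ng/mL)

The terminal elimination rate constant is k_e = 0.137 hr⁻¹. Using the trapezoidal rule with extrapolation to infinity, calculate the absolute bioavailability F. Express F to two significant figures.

F = 0.16

Trapezoidal AUC_0→7 (intranasal spray):
  [0→4]: (0.0+279.3)/2 × 4 = 558.6
  [4→5]: (279.3+260.2)/2 × 1 = 269.75
  [5→7]: (260.2+210.7)/2 × 2 = 470.9
  Sum = 1299.25 ng/mL·hr
Tail: C_last/k_e = 210.7/0.137 = 1537.956
AUC_0→∞ (intranasal spray) = 1299.25 + 1537.956 = 2837.206 ng/mL·hr
F = (AUC_ev/D_ev)/(AUC_iv/D_iv) = (2837.206/10)/(8670/5) = 283.7206/1734 = 0.1636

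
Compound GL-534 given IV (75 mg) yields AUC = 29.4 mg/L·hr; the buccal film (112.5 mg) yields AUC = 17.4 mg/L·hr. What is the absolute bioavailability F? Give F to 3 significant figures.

F = 0.395

F = (AUC_ev / D_ev) / (AUC_iv / D_iv)
  = (17.4/112.5) / (29.4/75)
  = 0.154667 / 0.392 = 0.3946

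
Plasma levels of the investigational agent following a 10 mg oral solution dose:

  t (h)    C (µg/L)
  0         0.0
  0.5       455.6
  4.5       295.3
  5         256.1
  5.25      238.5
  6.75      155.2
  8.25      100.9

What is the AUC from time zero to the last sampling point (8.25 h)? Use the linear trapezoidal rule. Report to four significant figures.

AUC = 2303 µg/L·h

Trapezoidal AUC_0→8.25:
  [0→0.5]: (0.0+455.6)/2 × 0.5 = 113.9
  [0.5→4.5]: (455.6+295.3)/2 × 4 = 1501.8
  [4.5→5]: (295.3+256.1)/2 × 0.5 = 137.85
  [5→5.25]: (256.1+238.5)/2 × 0.25 = 61.825
  [5.25→6.75]: (238.5+155.2)/2 × 1.5 = 295.275
  [6.75→8.25]: (155.2+100.9)/2 × 1.5 = 192.075
  Sum = 2302.725 µg/L·h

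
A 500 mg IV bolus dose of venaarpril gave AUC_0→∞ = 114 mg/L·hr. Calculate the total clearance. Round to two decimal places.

CL = 4.39 L/hr

CL = Dose_iv / AUC_0→∞
   = 500 / 114 = 4.38596 L/hr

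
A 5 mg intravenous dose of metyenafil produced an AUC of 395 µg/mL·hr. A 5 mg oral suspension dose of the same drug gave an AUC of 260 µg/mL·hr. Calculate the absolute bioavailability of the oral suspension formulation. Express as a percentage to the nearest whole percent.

F = (AUC_ev / D_ev) / (AUC_iv / D_iv)
  = (260/5) / (395/5)
  = 52 / 79 = 0.6582
  = 65.82%

F = 66%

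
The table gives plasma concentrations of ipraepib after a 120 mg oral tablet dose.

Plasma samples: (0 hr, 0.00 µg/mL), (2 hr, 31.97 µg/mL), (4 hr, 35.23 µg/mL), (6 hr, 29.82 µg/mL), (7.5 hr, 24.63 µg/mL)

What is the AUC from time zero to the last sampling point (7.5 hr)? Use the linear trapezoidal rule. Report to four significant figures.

Trapezoidal AUC_0→7.5:
  [0→2]: (0.00+31.97)/2 × 2 = 31.97
  [2→4]: (31.97+35.23)/2 × 2 = 67.2
  [4→6]: (35.23+29.82)/2 × 2 = 65.05
  [6→7.5]: (29.82+24.63)/2 × 1.5 = 40.8375
  Sum = 205.0575 µg/mL·hr

AUC = 205.1 µg/mL·hr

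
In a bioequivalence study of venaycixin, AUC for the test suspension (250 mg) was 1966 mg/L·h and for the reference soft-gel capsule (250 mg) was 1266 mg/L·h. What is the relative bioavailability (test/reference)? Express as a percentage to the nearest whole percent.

F_rel = 155%

F_rel = (AUC_test/D_test) / (AUC_ref/D_ref)
      = (1966/250) / (1266/250)
      = 7.864 / 5.064 = 1.5529 = 155.29%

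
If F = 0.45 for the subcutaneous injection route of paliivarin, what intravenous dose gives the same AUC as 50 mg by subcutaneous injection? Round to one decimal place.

D_iv = 22.5 mg

Systemic exposure from an extravascular dose = F × D_ev, so the equivalent IV dose is F × D_ev.
D_iv = F × D_ev = 0.45 × 50 = 22.5 mg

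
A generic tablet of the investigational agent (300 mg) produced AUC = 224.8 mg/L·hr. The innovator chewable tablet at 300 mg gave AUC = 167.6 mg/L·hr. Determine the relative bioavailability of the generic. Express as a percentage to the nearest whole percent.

F_rel = 134%

F_rel = (AUC_test/D_test) / (AUC_ref/D_ref)
      = (224.8/300) / (167.6/300)
      = 0.749333 / 0.558667 = 1.3413 = 134.13%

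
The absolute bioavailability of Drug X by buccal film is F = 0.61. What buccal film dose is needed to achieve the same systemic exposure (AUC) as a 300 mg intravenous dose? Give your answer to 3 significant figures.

D_buccal = 492 mg

For equal systemic exposure: F × D_ev = D_iv
D_ev = D_iv / F = 300 / 0.61 = 491.803 mg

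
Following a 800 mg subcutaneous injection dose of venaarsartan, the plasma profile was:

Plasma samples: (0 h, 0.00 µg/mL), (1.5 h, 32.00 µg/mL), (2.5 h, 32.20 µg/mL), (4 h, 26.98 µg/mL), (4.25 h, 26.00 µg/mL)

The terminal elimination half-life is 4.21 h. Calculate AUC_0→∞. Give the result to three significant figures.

Trapezoidal AUC_0→4.25:
  [0→1.5]: (0.00+32.00)/2 × 1.5 = 24.0
  [1.5→2.5]: (32.00+32.20)/2 × 1 = 32.1
  [2.5→4]: (32.20+26.98)/2 × 1.5 = 44.385
  [4→4.25]: (26.98+26.00)/2 × 0.25 = 6.6225
  Sum = 107.1075 µg/mL·h
k_e = ln2 / t½ = 0.693147 / 4.21 = 0.1646 h^-1
Extrapolated tail: C_last / k_e = 26.00 / 0.1646 = 157.959
AUC_0→∞ = 107.1075 + 157.959 = 265.0665 µg/mL·h

AUC = 265 µg/mL·h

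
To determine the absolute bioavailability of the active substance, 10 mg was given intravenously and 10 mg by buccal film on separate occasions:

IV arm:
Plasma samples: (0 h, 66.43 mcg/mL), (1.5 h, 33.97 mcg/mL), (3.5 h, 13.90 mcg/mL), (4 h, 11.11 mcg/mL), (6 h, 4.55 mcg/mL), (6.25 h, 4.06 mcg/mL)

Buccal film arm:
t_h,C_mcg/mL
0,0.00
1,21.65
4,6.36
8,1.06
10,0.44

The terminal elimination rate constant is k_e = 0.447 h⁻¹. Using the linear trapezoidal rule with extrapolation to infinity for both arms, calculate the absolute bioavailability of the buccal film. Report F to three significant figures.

Trapezoidal AUC_0→6.25 (IV):
  [0→1.5]: (66.43+33.97)/2 × 1.5 = 75.3
  [1.5→3.5]: (33.97+13.90)/2 × 2 = 47.87
  [3.5→4]: (13.90+11.11)/2 × 0.5 = 6.2525
  [4→6]: (11.11+4.55)/2 × 2 = 15.66
  [6→6.25]: (4.55+4.06)/2 × 0.25 = 1.07625
  Sum = 146.15875 mcg/mL·h
IV tail: 4.06/0.447 = 9.083; AUC_iv,0→∞ = 146.15875 + 9.083 = 155.24175 mcg/mL·h
Trapezoidal AUC_0→10 (buccal film):
  [0→1]: (0.00+21.65)/2 × 1 = 10.825
  [1→4]: (21.65+6.36)/2 × 3 = 42.015
  [4→8]: (6.36+1.06)/2 × 4 = 14.84
  [8→10]: (1.06+0.44)/2 × 2 = 1.5
  Sum = 69.18 mcg/mL·h
buccal film tail: 0.44/0.447 = 0.984; AUC_ev,0→∞ = 69.18 + 0.984 = 70.164 mcg/mL·h
F = (AUC_ev/D_ev)/(AUC_iv/D_iv) = (70.164/10)/(155.24175/10) = 7.0164/15.524175 = 0.4520

F = 0.452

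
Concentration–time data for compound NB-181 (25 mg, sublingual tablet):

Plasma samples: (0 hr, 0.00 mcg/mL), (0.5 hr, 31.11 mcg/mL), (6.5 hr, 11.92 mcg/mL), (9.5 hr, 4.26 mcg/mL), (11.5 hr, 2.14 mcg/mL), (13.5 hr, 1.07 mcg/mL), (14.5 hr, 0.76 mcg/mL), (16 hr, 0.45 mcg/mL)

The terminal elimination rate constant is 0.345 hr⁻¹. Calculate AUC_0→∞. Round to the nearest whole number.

Trapezoidal AUC_0→16:
  [0→0.5]: (0.00+31.11)/2 × 0.5 = 7.7775
  [0.5→6.5]: (31.11+11.92)/2 × 6 = 129.09
  [6.5→9.5]: (11.92+4.26)/2 × 3 = 24.27
  [9.5→11.5]: (4.26+2.14)/2 × 2 = 6.4
  [11.5→13.5]: (2.14+1.07)/2 × 2 = 3.21
  [13.5→14.5]: (1.07+0.76)/2 × 1 = 0.915
  [14.5→16]: (0.76+0.45)/2 × 1.5 = 0.9075
  Sum = 172.57 mcg/mL·hr
Extrapolated tail: C_last / k_e = 0.45 / 0.345 = 1.304
AUC_0→∞ = 172.57 + 1.304 = 173.874 mcg/mL·hr

AUC = 174 mcg/mL·hr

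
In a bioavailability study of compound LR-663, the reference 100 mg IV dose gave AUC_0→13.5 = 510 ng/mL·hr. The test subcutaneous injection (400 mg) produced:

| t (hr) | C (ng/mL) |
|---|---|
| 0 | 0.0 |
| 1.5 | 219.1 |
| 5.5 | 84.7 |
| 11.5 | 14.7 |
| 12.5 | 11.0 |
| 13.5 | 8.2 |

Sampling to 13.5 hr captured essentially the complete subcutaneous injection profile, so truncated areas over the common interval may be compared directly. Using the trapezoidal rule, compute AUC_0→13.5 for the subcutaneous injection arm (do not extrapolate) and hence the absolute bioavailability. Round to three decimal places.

F = 0.536

Trapezoidal AUC_0→13.5 (subcutaneous injection):
  [0→1.5]: (0.0+219.1)/2 × 1.5 = 164.325
  [1.5→5.5]: (219.1+84.7)/2 × 4 = 607.6
  [5.5→11.5]: (84.7+14.7)/2 × 6 = 298.2
  [11.5→12.5]: (14.7+11.0)/2 × 1 = 12.85
  [12.5→13.5]: (11.0+8.2)/2 × 1 = 9.6
  Sum = 1092.575 ng/mL·hr
F = (AUC_ev/D_ev)/(AUC_iv/D_iv) = (1092.575/400)/(510/100) = 2.7314375/5.1 = 0.5356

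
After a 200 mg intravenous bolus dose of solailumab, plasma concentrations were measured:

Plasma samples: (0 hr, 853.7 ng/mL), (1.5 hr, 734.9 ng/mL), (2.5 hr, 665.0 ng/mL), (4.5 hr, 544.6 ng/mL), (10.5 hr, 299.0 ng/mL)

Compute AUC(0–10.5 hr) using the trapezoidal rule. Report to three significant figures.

AUC = 5630 ng/mL·hr

Trapezoidal AUC_0→10.5:
  [0→1.5]: (853.7+734.9)/2 × 1.5 = 1191.45
  [1.5→2.5]: (734.9+665.0)/2 × 1 = 699.95
  [2.5→4.5]: (665.0+544.6)/2 × 2 = 1209.6
  [4.5→10.5]: (544.6+299.0)/2 × 6 = 2530.8
  Sum = 5631.8 ng/mL·hr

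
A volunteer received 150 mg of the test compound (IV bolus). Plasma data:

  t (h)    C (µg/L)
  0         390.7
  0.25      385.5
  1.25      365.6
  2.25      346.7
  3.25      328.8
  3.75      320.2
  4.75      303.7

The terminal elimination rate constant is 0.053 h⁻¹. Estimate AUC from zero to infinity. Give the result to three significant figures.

AUC = 7370 µg/L·h

Trapezoidal AUC_0→4.75:
  [0→0.25]: (390.7+385.5)/2 × 0.25 = 97.025
  [0.25→1.25]: (385.5+365.6)/2 × 1 = 375.55
  [1.25→2.25]: (365.6+346.7)/2 × 1 = 356.15
  [2.25→3.25]: (346.7+328.8)/2 × 1 = 337.75
  [3.25→3.75]: (328.8+320.2)/2 × 0.5 = 162.25
  [3.75→4.75]: (320.2+303.7)/2 × 1 = 311.95
  Sum = 1640.675 µg/L·h
Extrapolated tail: C_last / k_e = 303.7 / 0.053 = 5730.189
AUC_0→∞ = 1640.675 + 5730.189 = 7370.864 µg/L·h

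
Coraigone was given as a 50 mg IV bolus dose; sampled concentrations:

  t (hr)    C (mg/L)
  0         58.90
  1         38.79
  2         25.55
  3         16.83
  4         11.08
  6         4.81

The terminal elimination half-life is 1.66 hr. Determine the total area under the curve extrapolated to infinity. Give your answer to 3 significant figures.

Trapezoidal AUC_0→6:
  [0→1]: (58.90+38.79)/2 × 1 = 48.845
  [1→2]: (38.79+25.55)/2 × 1 = 32.17
  [2→3]: (25.55+16.83)/2 × 1 = 21.19
  [3→4]: (16.83+11.08)/2 × 1 = 13.955
  [4→6]: (11.08+4.81)/2 × 2 = 15.89
  Sum = 132.05 mg/L·hr
k_e = ln2 / t½ = 0.693147 / 1.66 = 0.4176 hr^-1
Extrapolated tail: C_last / k_e = 4.81 / 0.4176 = 11.518
AUC_0→∞ = 132.05 + 11.518 = 143.568 mg/L·hr

AUC = 144 mg/L·hr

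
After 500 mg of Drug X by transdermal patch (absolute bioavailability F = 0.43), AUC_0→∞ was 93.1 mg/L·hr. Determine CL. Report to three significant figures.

CL = F × Dose / AUC_0→∞
   = 0.43 × 500 / 93.1 = 2.30934 L/hr

CL = 2.31 L/hr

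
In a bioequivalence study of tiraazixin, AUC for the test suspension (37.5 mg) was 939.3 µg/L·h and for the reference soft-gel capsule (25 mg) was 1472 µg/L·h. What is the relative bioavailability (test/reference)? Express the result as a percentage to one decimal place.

F_rel = 42.5%

F_rel = (AUC_test/D_test) / (AUC_ref/D_ref)
      = (939.3/37.5) / (1472/25)
      = 25.048 / 58.88 = 0.4254 = 42.54%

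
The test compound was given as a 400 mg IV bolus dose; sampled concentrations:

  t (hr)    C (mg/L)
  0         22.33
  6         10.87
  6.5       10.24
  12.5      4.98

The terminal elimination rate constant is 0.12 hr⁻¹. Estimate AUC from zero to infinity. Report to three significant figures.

AUC = 192 mg/L·hr

Trapezoidal AUC_0→12.5:
  [0→6]: (22.33+10.87)/2 × 6 = 99.6
  [6→6.5]: (10.87+10.24)/2 × 0.5 = 5.2775
  [6.5→12.5]: (10.24+4.98)/2 × 6 = 45.66
  Sum = 150.5375 mg/L·hr
Extrapolated tail: C_last / k_e = 4.98 / 0.12 = 41.500
AUC_0→∞ = 150.5375 + 41.500 = 192.0375 mg/L·hr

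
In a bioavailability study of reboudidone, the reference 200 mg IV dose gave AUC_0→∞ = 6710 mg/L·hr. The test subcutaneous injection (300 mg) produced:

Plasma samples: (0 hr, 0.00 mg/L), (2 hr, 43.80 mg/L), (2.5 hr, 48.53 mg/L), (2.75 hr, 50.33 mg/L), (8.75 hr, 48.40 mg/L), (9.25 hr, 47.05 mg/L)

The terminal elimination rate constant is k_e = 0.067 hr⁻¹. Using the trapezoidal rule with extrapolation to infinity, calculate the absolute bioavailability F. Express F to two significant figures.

F = 0.11

Trapezoidal AUC_0→9.25 (subcutaneous injection):
  [0→2]: (0.00+43.80)/2 × 2 = 43.8
  [2→2.5]: (43.80+48.53)/2 × 0.5 = 23.0825
  [2.5→2.75]: (48.53+50.33)/2 × 0.25 = 12.3575
  [2.75→8.75]: (50.33+48.40)/2 × 6 = 296.19
  [8.75→9.25]: (48.40+47.05)/2 × 0.5 = 23.8625
  Sum = 399.2925 mg/L·hr
Tail: C_last/k_e = 47.05/0.067 = 702.239
AUC_0→∞ (subcutaneous injection) = 399.2925 + 702.239 = 1101.5315 mg/L·hr
F = (AUC_ev/D_ev)/(AUC_iv/D_iv) = (1101.5315/300)/(6710/200) = 3.67177/33.55 = 0.1094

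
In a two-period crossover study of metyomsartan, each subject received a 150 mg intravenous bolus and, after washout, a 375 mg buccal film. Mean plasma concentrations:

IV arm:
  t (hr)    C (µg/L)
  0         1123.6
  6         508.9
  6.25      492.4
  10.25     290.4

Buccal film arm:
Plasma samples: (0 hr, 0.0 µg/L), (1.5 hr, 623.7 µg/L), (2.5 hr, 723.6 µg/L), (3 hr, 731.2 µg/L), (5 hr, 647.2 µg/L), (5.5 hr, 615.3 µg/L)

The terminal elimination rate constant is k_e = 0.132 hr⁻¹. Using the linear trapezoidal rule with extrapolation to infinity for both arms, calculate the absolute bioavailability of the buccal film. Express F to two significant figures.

Trapezoidal AUC_0→10.25 (IV):
  [0→6]: (1123.6+508.9)/2 × 6 = 4897.5
  [6→6.25]: (508.9+492.4)/2 × 0.25 = 125.1625
  [6.25→10.25]: (492.4+290.4)/2 × 4 = 1565.6
  Sum = 6588.2625 µg/L·hr
IV tail: 290.4/0.132 = 2200.000; AUC_iv,0→∞ = 6588.2625 + 2200.000 = 8788.2625 µg/L·hr
Trapezoidal AUC_0→5.5 (buccal film):
  [0→1.5]: (0.0+623.7)/2 × 1.5 = 467.775
  [1.5→2.5]: (623.7+723.6)/2 × 1 = 673.65
  [2.5→3]: (723.6+731.2)/2 × 0.5 = 363.7
  [3→5]: (731.2+647.2)/2 × 2 = 1378.4
  [5→5.5]: (647.2+615.3)/2 × 0.5 = 315.625
  Sum = 3199.15 µg/L·hr
buccal film tail: 615.3/0.132 = 4661.364; AUC_ev,0→∞ = 3199.15 + 4661.364 = 7860.514 µg/L·hr
F = (AUC_ev/D_ev)/(AUC_iv/D_iv) = (7860.514/375)/(8788.2625/150) = 20.9614/58.5884 = 0.3578

F = 0.36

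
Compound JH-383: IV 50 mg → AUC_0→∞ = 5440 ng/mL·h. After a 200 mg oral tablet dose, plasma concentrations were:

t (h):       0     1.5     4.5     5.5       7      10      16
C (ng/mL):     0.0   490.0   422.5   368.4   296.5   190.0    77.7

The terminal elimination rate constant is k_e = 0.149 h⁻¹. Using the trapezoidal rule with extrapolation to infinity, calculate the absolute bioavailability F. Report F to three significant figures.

F = 0.215

Trapezoidal AUC_0→16 (oral tablet):
  [0→1.5]: (0.0+490.0)/2 × 1.5 = 367.5
  [1.5→4.5]: (490.0+422.5)/2 × 3 = 1368.75
  [4.5→5.5]: (422.5+368.4)/2 × 1 = 395.45
  [5.5→7]: (368.4+296.5)/2 × 1.5 = 498.675
  [7→10]: (296.5+190.0)/2 × 3 = 729.75
  [10→16]: (190.0+77.7)/2 × 6 = 803.1
  Sum = 4163.225 ng/mL·h
Tail: C_last/k_e = 77.7/0.149 = 521.477
AUC_0→∞ (oral tablet) = 4163.225 + 521.477 = 4684.702 ng/mL·h
F = (AUC_ev/D_ev)/(AUC_iv/D_iv) = (4684.702/200)/(5440/50) = 23.42351/108.8 = 0.2153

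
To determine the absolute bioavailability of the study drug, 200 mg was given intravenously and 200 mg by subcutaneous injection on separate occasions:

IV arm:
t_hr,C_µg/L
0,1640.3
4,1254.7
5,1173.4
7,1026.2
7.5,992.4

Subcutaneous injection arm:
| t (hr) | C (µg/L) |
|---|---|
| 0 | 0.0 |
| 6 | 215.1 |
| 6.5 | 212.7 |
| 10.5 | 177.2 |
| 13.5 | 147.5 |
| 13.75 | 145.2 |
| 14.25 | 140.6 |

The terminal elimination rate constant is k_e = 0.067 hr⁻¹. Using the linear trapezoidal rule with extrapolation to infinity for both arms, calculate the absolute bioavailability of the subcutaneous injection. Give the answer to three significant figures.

F = 0.172

Trapezoidal AUC_0→7.5 (IV):
  [0→4]: (1640.3+1254.7)/2 × 4 = 5790.0
  [4→5]: (1254.7+1173.4)/2 × 1 = 1214.05
  [5→7]: (1173.4+1026.2)/2 × 2 = 2199.6
  [7→7.5]: (1026.2+992.4)/2 × 0.5 = 504.65
  Sum = 9708.3 µg/L·hr
IV tail: 992.4/0.067 = 14811.940; AUC_iv,0→∞ = 9708.3 + 14811.940 = 24520.24 µg/L·hr
Trapezoidal AUC_0→14.25 (subcutaneous injection):
  [0→6]: (0.0+215.1)/2 × 6 = 645.3
  [6→6.5]: (215.1+212.7)/2 × 0.5 = 106.95
  [6.5→10.5]: (212.7+177.2)/2 × 4 = 779.8
  [10.5→13.5]: (177.2+147.5)/2 × 3 = 487.05
  [13.5→13.75]: (147.5+145.2)/2 × 0.25 = 36.5875
  [13.75→14.25]: (145.2+140.6)/2 × 0.5 = 71.45
  Sum = 2127.1375 µg/L·hr
subcutaneous injection tail: 140.6/0.067 = 2098.507; AUC_ev,0→∞ = 2127.1375 + 2098.507 = 4225.6445 µg/L·hr
F = (AUC_ev/D_ev)/(AUC_iv/D_iv) = (4225.6445/200)/(24520.24/200) = 21.1282/122.6012 = 0.1723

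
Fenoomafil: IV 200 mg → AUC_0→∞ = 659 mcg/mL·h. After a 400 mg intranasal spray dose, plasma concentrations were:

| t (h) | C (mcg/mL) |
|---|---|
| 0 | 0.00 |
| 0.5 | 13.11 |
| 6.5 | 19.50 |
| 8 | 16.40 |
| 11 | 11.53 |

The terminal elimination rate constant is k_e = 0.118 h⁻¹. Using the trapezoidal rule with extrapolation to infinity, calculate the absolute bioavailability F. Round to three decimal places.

F = 0.203

Trapezoidal AUC_0→11 (intranasal spray):
  [0→0.5]: (0.00+13.11)/2 × 0.5 = 3.2775
  [0.5→6.5]: (13.11+19.50)/2 × 6 = 97.83
  [6.5→8]: (19.50+16.40)/2 × 1.5 = 26.925
  [8→11]: (16.40+11.53)/2 × 3 = 41.895
  Sum = 169.9275 mcg/mL·h
Tail: C_last/k_e = 11.53/0.118 = 97.712
AUC_0→∞ (intranasal spray) = 169.9275 + 97.712 = 267.6395 mcg/mL·h
F = (AUC_ev/D_ev)/(AUC_iv/D_iv) = (267.6395/400)/(659/200) = 0.66909875/3.295 = 0.2031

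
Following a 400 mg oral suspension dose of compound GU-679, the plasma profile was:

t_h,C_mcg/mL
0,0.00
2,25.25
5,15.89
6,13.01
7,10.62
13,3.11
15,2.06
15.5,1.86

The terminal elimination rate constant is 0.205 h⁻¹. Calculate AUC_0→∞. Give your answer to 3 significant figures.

Trapezoidal AUC_0→15.5:
  [0→2]: (0.00+25.25)/2 × 2 = 25.25
  [2→5]: (25.25+15.89)/2 × 3 = 61.71
  [5→6]: (15.89+13.01)/2 × 1 = 14.45
  [6→7]: (13.01+10.62)/2 × 1 = 11.815
  [7→13]: (10.62+3.11)/2 × 6 = 41.19
  [13→15]: (3.11+2.06)/2 × 2 = 5.17
  [15→15.5]: (2.06+1.86)/2 × 0.5 = 0.98
  Sum = 160.565 mcg/mL·h
Extrapolated tail: C_last / k_e = 1.86 / 0.205 = 9.073
AUC_0→∞ = 160.565 + 9.073 = 169.638 mcg/mL·h

AUC = 170 mcg/mL·h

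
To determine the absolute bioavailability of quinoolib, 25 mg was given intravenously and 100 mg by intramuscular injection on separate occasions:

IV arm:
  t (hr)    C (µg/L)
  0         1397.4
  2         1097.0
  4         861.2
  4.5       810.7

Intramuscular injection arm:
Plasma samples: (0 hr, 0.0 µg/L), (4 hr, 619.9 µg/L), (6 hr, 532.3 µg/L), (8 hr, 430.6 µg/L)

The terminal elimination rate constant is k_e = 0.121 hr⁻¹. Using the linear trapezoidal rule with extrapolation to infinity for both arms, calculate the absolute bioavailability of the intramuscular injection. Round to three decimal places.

Trapezoidal AUC_0→4.5 (IV):
  [0→2]: (1397.4+1097.0)/2 × 2 = 2494.4
  [2→4]: (1097.0+861.2)/2 × 2 = 1958.2
  [4→4.5]: (861.2+810.7)/2 × 0.5 = 417.975
  Sum = 4870.575 µg/L·hr
IV tail: 810.7/0.121 = 6700.000; AUC_iv,0→∞ = 4870.575 + 6700.000 = 11570.575 µg/L·hr
Trapezoidal AUC_0→8 (intramuscular injection):
  [0→4]: (0.0+619.9)/2 × 4 = 1239.8
  [4→6]: (619.9+532.3)/2 × 2 = 1152.2
  [6→8]: (532.3+430.6)/2 × 2 = 962.9
  Sum = 3354.9 µg/L·hr
intramuscular injection tail: 430.6/0.121 = 3558.678; AUC_ev,0→∞ = 3354.9 + 3558.678 = 6913.578 µg/L·hr
F = (AUC_ev/D_ev)/(AUC_iv/D_iv) = (6913.578/100)/(11570.575/25) = 69.13578/462.823 = 0.1494

F = 0.149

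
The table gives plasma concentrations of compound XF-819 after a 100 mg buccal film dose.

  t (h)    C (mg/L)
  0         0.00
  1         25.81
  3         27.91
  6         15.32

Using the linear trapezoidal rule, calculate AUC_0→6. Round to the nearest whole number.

AUC = 131 mg/L·h

Trapezoidal AUC_0→6:
  [0→1]: (0.00+25.81)/2 × 1 = 12.905
  [1→3]: (25.81+27.91)/2 × 2 = 53.72
  [3→6]: (27.91+15.32)/2 × 3 = 64.845
  Sum = 131.47 mg/L·h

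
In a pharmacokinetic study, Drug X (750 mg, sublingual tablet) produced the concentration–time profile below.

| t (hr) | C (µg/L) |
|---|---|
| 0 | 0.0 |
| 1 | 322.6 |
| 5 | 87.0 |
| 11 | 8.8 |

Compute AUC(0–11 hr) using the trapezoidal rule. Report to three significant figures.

AUC = 1270 µg/L·hr

Trapezoidal AUC_0→11:
  [0→1]: (0.0+322.6)/2 × 1 = 161.3
  [1→5]: (322.6+87.0)/2 × 4 = 819.2
  [5→11]: (87.0+8.8)/2 × 6 = 287.4
  Sum = 1267.9 µg/L·hr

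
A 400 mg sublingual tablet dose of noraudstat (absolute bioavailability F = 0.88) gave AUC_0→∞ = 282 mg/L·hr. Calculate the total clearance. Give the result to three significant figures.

CL = 1.25 L/hr

CL = F × Dose / AUC_0→∞
   = 0.88 × 400 / 282 = 1.24823 L/hr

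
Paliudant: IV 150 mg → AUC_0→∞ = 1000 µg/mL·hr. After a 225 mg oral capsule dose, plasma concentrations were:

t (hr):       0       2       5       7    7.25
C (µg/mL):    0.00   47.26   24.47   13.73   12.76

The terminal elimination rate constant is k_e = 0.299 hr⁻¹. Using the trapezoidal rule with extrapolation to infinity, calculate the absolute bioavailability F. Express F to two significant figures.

Trapezoidal AUC_0→7.25 (oral capsule):
  [0→2]: (0.00+47.26)/2 × 2 = 47.26
  [2→5]: (47.26+24.47)/2 × 3 = 107.595
  [5→7]: (24.47+13.73)/2 × 2 = 38.2
  [7→7.25]: (13.73+12.76)/2 × 0.25 = 3.31125
  Sum = 196.36625 µg/mL·hr
Tail: C_last/k_e = 12.76/0.299 = 42.676
AUC_0→∞ (oral capsule) = 196.36625 + 42.676 = 239.04225 µg/mL·hr
F = (AUC_ev/D_ev)/(AUC_iv/D_iv) = (239.04225/225)/(1000/150) = 1.06241/6.66667 = 0.1594

F = 0.16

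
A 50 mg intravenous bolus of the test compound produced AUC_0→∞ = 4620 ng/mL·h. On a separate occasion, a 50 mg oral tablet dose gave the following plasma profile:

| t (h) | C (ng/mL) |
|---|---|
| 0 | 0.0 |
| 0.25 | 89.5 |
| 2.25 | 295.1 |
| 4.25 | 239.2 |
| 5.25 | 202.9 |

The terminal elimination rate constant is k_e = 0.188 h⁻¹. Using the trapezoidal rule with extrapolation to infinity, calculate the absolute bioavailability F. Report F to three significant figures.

Trapezoidal AUC_0→5.25 (oral tablet):
  [0→0.25]: (0.0+89.5)/2 × 0.25 = 11.1875
  [0.25→2.25]: (89.5+295.1)/2 × 2 = 384.6
  [2.25→4.25]: (295.1+239.2)/2 × 2 = 534.3
  [4.25→5.25]: (239.2+202.9)/2 × 1 = 221.05
  Sum = 1151.1375 ng/mL·h
Tail: C_last/k_e = 202.9/0.188 = 1079.255
AUC_0→∞ (oral tablet) = 1151.1375 + 1079.255 = 2230.3925 ng/mL·h
F = (AUC_ev/D_ev)/(AUC_iv/D_iv) = (2230.3925/50)/(4620/50) = 44.60785/92.4 = 0.4828

F = 0.483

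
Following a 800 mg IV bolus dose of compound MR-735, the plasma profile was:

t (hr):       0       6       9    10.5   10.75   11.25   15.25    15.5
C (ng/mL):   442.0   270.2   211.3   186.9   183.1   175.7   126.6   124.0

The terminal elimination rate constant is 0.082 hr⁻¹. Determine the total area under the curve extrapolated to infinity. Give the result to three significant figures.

Trapezoidal AUC_0→15.5:
  [0→6]: (442.0+270.2)/2 × 6 = 2136.6
  [6→9]: (270.2+211.3)/2 × 3 = 722.25
  [9→10.5]: (211.3+186.9)/2 × 1.5 = 298.65
  [10.5→10.75]: (186.9+183.1)/2 × 0.25 = 46.25
  [10.75→11.25]: (183.1+175.7)/2 × 0.5 = 89.7
  [11.25→15.25]: (175.7+126.6)/2 × 4 = 604.6
  [15.25→15.5]: (126.6+124.0)/2 × 0.25 = 31.325
  Sum = 3929.375 ng/mL·hr
Extrapolated tail: C_last / k_e = 124.0 / 0.082 = 1512.195
AUC_0→∞ = 3929.375 + 1512.195 = 5441.57 ng/mL·hr

AUC = 5440 ng/mL·hr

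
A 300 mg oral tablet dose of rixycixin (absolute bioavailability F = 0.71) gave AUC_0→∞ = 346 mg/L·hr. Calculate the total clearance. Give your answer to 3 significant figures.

CL = 0.616 L/hr

CL = F × Dose / AUC_0→∞
   = 0.71 × 300 / 346 = 0.615607 L/hr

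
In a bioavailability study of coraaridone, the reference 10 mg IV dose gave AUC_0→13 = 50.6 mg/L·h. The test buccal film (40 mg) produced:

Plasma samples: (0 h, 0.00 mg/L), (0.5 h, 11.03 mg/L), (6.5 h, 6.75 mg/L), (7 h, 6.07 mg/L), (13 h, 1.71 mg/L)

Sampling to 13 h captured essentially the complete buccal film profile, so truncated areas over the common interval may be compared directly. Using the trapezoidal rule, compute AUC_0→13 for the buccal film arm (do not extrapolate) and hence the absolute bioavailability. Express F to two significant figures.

F = 0.41

Trapezoidal AUC_0→13 (buccal film):
  [0→0.5]: (0.00+11.03)/2 × 0.5 = 2.7575
  [0.5→6.5]: (11.03+6.75)/2 × 6 = 53.34
  [6.5→7]: (6.75+6.07)/2 × 0.5 = 3.205
  [7→13]: (6.07+1.71)/2 × 6 = 23.34
  Sum = 82.6425 mg/L·h
F = (AUC_ev/D_ev)/(AUC_iv/D_iv) = (82.6425/40)/(50.6/10) = 2.0660625/5.06 = 0.4083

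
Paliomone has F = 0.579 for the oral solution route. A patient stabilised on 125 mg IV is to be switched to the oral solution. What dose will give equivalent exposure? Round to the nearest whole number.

For equal systemic exposure: F × D_ev = D_iv
D_ev = D_iv / F = 125 / 0.579 = 215.889 mg

D_oral = 216 mg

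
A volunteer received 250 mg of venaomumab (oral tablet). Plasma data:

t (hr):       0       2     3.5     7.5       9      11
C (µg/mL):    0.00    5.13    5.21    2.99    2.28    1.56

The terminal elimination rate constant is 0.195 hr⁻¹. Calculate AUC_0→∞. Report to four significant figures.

Trapezoidal AUC_0→11:
  [0→2]: (0.00+5.13)/2 × 2 = 5.13
  [2→3.5]: (5.13+5.21)/2 × 1.5 = 7.755
  [3.5→7.5]: (5.21+2.99)/2 × 4 = 16.4
  [7.5→9]: (2.99+2.28)/2 × 1.5 = 3.9525
  [9→11]: (2.28+1.56)/2 × 2 = 3.84
  Sum = 37.0775 µg/mL·hr
Extrapolated tail: C_last / k_e = 1.56 / 0.195 = 8.000
AUC_0→∞ = 37.0775 + 8.000 = 45.0775 µg/mL·hr

AUC = 45.08 µg/mL·hr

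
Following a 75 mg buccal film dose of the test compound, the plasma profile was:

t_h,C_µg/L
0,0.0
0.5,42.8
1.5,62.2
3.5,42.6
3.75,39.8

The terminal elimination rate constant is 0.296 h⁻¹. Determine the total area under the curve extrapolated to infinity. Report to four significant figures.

Trapezoidal AUC_0→3.75:
  [0→0.5]: (0.0+42.8)/2 × 0.5 = 10.7
  [0.5→1.5]: (42.8+62.2)/2 × 1 = 52.5
  [1.5→3.5]: (62.2+42.6)/2 × 2 = 104.8
  [3.5→3.75]: (42.6+39.8)/2 × 0.25 = 10.3
  Sum = 178.3 µg/L·h
Extrapolated tail: C_last / k_e = 39.8 / 0.296 = 134.459
AUC_0→∞ = 178.3 + 134.459 = 312.759 µg/L·h

AUC = 312.8 µg/L·h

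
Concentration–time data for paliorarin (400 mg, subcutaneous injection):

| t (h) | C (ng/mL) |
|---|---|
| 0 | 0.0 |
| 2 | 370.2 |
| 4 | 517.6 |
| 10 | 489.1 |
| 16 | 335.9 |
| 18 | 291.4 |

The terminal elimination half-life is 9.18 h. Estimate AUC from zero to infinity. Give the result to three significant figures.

AUC = 11200 ng/mL·h

Trapezoidal AUC_0→18:
  [0→2]: (0.0+370.2)/2 × 2 = 370.2
  [2→4]: (370.2+517.6)/2 × 2 = 887.8
  [4→10]: (517.6+489.1)/2 × 6 = 3020.1
  [10→16]: (489.1+335.9)/2 × 6 = 2475.0
  [16→18]: (335.9+291.4)/2 × 2 = 627.3
  Sum = 7380.4 ng/mL·h
k_e = ln2 / t½ = 0.693147 / 9.18 = 0.0755 h^-1
Extrapolated tail: C_last / k_e = 291.4 / 0.0755 = 3859.603
AUC_0→∞ = 7380.4 + 3859.603 = 11240.003 ng/mL·h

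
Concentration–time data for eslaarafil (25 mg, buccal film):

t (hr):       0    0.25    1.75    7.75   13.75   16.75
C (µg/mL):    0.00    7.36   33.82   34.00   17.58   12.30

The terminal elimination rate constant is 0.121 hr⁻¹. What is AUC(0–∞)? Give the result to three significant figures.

AUC = 536 µg/mL·hr

Trapezoidal AUC_0→16.75:
  [0→0.25]: (0.00+7.36)/2 × 0.25 = 0.92
  [0.25→1.75]: (7.36+33.82)/2 × 1.5 = 30.885
  [1.75→7.75]: (33.82+34.00)/2 × 6 = 203.46
  [7.75→13.75]: (34.00+17.58)/2 × 6 = 154.74
  [13.75→16.75]: (17.58+12.30)/2 × 3 = 44.82
  Sum = 434.825 µg/mL·hr
Extrapolated tail: C_last / k_e = 12.30 / 0.121 = 101.653
AUC_0→∞ = 434.825 + 101.653 = 536.478 µg/mL·hr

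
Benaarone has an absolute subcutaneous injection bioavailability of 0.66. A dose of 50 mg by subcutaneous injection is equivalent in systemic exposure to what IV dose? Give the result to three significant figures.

Systemic exposure from an extravascular dose = F × D_ev, so the equivalent IV dose is F × D_ev.
D_iv = F × D_ev = 0.66 × 50 = 33 mg

D_iv = 33.0 mg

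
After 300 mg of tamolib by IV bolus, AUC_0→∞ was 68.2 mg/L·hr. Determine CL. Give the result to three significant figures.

CL = Dose_iv / AUC_0→∞
   = 300 / 68.2 = 4.39883 L/hr

CL = 4.40 L/hr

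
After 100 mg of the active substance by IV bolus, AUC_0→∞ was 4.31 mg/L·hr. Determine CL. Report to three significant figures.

CL = Dose_iv / AUC_0→∞
   = 100 / 4.31 = 23.2019 L/hr

CL = 23.2 L/hr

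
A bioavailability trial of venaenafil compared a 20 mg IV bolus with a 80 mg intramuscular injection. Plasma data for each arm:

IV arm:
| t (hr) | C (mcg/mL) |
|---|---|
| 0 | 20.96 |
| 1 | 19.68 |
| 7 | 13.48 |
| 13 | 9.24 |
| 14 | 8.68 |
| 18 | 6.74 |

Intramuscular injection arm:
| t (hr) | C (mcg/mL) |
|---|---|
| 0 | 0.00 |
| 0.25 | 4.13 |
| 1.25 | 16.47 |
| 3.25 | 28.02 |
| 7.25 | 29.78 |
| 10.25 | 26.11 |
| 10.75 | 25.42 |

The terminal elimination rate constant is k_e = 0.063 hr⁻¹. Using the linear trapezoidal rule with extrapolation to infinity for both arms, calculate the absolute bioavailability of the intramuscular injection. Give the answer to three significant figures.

F = 0.501

Trapezoidal AUC_0→18 (IV):
  [0→1]: (20.96+19.68)/2 × 1 = 20.32
  [1→7]: (19.68+13.48)/2 × 6 = 99.48
  [7→13]: (13.48+9.24)/2 × 6 = 68.16
  [13→14]: (9.24+8.68)/2 × 1 = 8.96
  [14→18]: (8.68+6.74)/2 × 4 = 30.84
  Sum = 227.76 mcg/mL·hr
IV tail: 6.74/0.063 = 106.984; AUC_iv,0→∞ = 227.76 + 106.984 = 334.744 mcg/mL·hr
Trapezoidal AUC_0→10.75 (intramuscular injection):
  [0→0.25]: (0.00+4.13)/2 × 0.25 = 0.51625
  [0.25→1.25]: (4.13+16.47)/2 × 1 = 10.3
  [1.25→3.25]: (16.47+28.02)/2 × 2 = 44.49
  [3.25→7.25]: (28.02+29.78)/2 × 4 = 115.6
  [7.25→10.25]: (29.78+26.11)/2 × 3 = 83.835
  [10.25→10.75]: (26.11+25.42)/2 × 0.5 = 12.8825
  Sum = 267.62375 mcg/mL·hr
intramuscular injection tail: 25.42/0.063 = 403.492; AUC_ev,0→∞ = 267.62375 + 403.492 = 671.11575 mcg/mL·hr
F = (AUC_ev/D_ev)/(AUC_iv/D_iv) = (671.11575/80)/(334.744/20) = 8.38895/16.7372 = 0.5012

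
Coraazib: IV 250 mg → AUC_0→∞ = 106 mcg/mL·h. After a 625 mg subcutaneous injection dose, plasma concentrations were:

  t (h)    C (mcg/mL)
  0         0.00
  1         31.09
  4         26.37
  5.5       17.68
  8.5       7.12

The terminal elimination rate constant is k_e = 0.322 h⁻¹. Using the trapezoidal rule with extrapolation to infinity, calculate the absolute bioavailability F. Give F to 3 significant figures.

F = 0.732

Trapezoidal AUC_0→8.5 (subcutaneous injection):
  [0→1]: (0.00+31.09)/2 × 1 = 15.545
  [1→4]: (31.09+26.37)/2 × 3 = 86.19
  [4→5.5]: (26.37+17.68)/2 × 1.5 = 33.0375
  [5.5→8.5]: (17.68+7.12)/2 × 3 = 37.2
  Sum = 171.9725 mcg/mL·h
Tail: C_last/k_e = 7.12/0.322 = 22.112
AUC_0→∞ (subcutaneous injection) = 171.9725 + 22.112 = 194.0845 mcg/mL·h
F = (AUC_ev/D_ev)/(AUC_iv/D_iv) = (194.0845/625)/(106/250) = 0.3105352/0.424 = 0.7324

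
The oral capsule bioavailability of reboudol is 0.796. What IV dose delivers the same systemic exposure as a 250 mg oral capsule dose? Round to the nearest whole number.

D_iv = 199 mg

Systemic exposure from an extravascular dose = F × D_ev, so the equivalent IV dose is F × D_ev.
D_iv = F × D_ev = 0.796 × 250 = 199 mg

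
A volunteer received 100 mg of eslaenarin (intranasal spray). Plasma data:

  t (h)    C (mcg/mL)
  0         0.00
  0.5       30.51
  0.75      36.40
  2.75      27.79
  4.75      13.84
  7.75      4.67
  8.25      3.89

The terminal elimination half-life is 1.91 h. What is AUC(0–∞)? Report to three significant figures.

AUC = 162 mcg/mL·h

Trapezoidal AUC_0→8.25:
  [0→0.5]: (0.00+30.51)/2 × 0.5 = 7.6275
  [0.5→0.75]: (30.51+36.40)/2 × 0.25 = 8.36375
  [0.75→2.75]: (36.40+27.79)/2 × 2 = 64.19
  [2.75→4.75]: (27.79+13.84)/2 × 2 = 41.63
  [4.75→7.75]: (13.84+4.67)/2 × 3 = 27.765
  [7.75→8.25]: (4.67+3.89)/2 × 0.5 = 2.14
  Sum = 151.71625 mcg/mL·h
k_e = ln2 / t½ = 0.693147 / 1.91 = 0.3629 h^-1
Extrapolated tail: C_last / k_e = 3.89 / 0.3629 = 10.719
AUC_0→∞ = 151.71625 + 10.719 = 162.43525 mcg/mL·h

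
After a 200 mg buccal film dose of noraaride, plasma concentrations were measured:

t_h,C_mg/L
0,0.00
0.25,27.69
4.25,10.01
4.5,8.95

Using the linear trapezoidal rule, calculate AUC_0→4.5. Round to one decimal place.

AUC = 81.2 mg/L·h

Trapezoidal AUC_0→4.5:
  [0→0.25]: (0.00+27.69)/2 × 0.25 = 3.46125
  [0.25→4.25]: (27.69+10.01)/2 × 4 = 75.4
  [4.25→4.5]: (10.01+8.95)/2 × 0.25 = 2.37
  Sum = 81.23125 mg/L·h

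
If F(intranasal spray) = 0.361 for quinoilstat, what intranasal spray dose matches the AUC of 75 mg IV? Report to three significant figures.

D_intranasal = 208 mg

For equal systemic exposure: F × D_ev = D_iv
D_ev = D_iv / F = 75 / 0.361 = 207.756 mg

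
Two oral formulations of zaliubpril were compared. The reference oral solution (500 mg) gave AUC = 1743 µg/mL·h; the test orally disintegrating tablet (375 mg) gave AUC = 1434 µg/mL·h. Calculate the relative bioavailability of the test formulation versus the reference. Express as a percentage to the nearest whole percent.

F_rel = (AUC_test/D_test) / (AUC_ref/D_ref)
      = (1434/375) / (1743/500)
      = 3.824 / 3.486 = 1.0970 = 109.70%

F_rel = 110%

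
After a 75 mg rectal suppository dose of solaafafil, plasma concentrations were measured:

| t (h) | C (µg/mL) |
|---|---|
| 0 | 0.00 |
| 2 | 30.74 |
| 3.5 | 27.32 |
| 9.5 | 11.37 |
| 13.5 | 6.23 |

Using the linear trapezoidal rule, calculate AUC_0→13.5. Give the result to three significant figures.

Trapezoidal AUC_0→13.5:
  [0→2]: (0.00+30.74)/2 × 2 = 30.74
  [2→3.5]: (30.74+27.32)/2 × 1.5 = 43.545
  [3.5→9.5]: (27.32+11.37)/2 × 6 = 116.07
  [9.5→13.5]: (11.37+6.23)/2 × 4 = 35.2
  Sum = 225.555 µg/mL·h

AUC = 226 µg/mL·h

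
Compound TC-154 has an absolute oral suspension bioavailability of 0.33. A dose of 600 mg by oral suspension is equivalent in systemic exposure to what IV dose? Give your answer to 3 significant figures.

Systemic exposure from an extravascular dose = F × D_ev, so the equivalent IV dose is F × D_ev.
D_iv = F × D_ev = 0.33 × 600 = 198 mg

D_iv = 198 mg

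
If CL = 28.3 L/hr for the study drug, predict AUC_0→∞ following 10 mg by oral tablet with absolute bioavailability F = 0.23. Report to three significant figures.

AUC_0→∞ = F × Dose / CL
        = 0.23 × 10 / 28.3 = 0.0812721 mg/L·hr

AUC = 0.0813 mg/L·hr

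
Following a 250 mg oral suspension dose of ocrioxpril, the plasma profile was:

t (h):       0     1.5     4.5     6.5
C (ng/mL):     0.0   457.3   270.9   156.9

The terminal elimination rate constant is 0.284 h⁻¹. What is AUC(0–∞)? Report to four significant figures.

AUC = 2416 ng/mL·h

Trapezoidal AUC_0→6.5:
  [0→1.5]: (0.0+457.3)/2 × 1.5 = 342.975
  [1.5→4.5]: (457.3+270.9)/2 × 3 = 1092.3
  [4.5→6.5]: (270.9+156.9)/2 × 2 = 427.8
  Sum = 1863.075 ng/mL·h
Extrapolated tail: C_last / k_e = 156.9 / 0.284 = 552.465
AUC_0→∞ = 1863.075 + 552.465 = 2415.54 ng/mL·h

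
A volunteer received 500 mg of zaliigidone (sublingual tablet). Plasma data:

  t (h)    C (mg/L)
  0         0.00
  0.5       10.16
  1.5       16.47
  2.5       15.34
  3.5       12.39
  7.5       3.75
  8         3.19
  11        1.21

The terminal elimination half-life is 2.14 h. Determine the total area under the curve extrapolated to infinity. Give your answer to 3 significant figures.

AUC = 90.0 mg/L·h

Trapezoidal AUC_0→11:
  [0→0.5]: (0.00+10.16)/2 × 0.5 = 2.54
  [0.5→1.5]: (10.16+16.47)/2 × 1 = 13.315
  [1.5→2.5]: (16.47+15.34)/2 × 1 = 15.905
  [2.5→3.5]: (15.34+12.39)/2 × 1 = 13.865
  [3.5→7.5]: (12.39+3.75)/2 × 4 = 32.28
  [7.5→8]: (3.75+3.19)/2 × 0.5 = 1.735
  [8→11]: (3.19+1.21)/2 × 3 = 6.6
  Sum = 86.24 mg/L·h
k_e = ln2 / t½ = 0.693147 / 2.14 = 0.3239 h^-1
Extrapolated tail: C_last / k_e = 1.21 / 0.3239 = 3.736
AUC_0→∞ = 86.24 + 3.736 = 89.976 mg/L·h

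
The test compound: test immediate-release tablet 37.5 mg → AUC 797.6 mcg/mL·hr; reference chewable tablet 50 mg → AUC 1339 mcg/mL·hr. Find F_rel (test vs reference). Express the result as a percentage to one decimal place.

F_rel = 79.4%

F_rel = (AUC_test/D_test) / (AUC_ref/D_ref)
      = (797.6/37.5) / (1339/50)
      = 21.2693 / 26.78 = 0.7942 = 79.42%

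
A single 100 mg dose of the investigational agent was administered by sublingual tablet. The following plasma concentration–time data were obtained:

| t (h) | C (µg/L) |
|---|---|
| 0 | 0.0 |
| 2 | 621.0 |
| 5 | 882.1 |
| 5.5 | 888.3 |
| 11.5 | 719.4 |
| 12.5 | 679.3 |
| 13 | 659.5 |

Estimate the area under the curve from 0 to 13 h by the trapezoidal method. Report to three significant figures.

AUC = 9180 µg/L·h

Trapezoidal AUC_0→13:
  [0→2]: (0.0+621.0)/2 × 2 = 621.0
  [2→5]: (621.0+882.1)/2 × 3 = 2254.65
  [5→5.5]: (882.1+888.3)/2 × 0.5 = 442.6
  [5.5→11.5]: (888.3+719.4)/2 × 6 = 4823.1
  [11.5→12.5]: (719.4+679.3)/2 × 1 = 699.35
  [12.5→13]: (679.3+659.5)/2 × 0.5 = 334.7
  Sum = 9175.4 µg/L·h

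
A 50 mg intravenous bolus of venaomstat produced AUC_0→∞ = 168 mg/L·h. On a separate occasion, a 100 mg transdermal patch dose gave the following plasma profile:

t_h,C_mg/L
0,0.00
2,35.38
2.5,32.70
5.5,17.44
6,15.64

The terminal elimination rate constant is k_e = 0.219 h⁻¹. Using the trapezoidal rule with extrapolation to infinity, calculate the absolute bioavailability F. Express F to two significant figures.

Trapezoidal AUC_0→6 (transdermal patch):
  [0→2]: (0.00+35.38)/2 × 2 = 35.38
  [2→2.5]: (35.38+32.70)/2 × 0.5 = 17.02
  [2.5→5.5]: (32.70+17.44)/2 × 3 = 75.21
  [5.5→6]: (17.44+15.64)/2 × 0.5 = 8.27
  Sum = 135.88 mg/L·h
Tail: C_last/k_e = 15.64/0.219 = 71.416
AUC_0→∞ (transdermal patch) = 135.88 + 71.416 = 207.296 mg/L·h
F = (AUC_ev/D_ev)/(AUC_iv/D_iv) = (207.296/100)/(168/50) = 2.07296/3.36 = 0.6170

F = 0.62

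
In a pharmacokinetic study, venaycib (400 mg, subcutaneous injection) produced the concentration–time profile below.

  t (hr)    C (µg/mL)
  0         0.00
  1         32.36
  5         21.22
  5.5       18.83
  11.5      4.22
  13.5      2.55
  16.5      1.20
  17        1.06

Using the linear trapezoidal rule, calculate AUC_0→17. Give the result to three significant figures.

AUC = 215 µg/mL·hr

Trapezoidal AUC_0→17:
  [0→1]: (0.00+32.36)/2 × 1 = 16.18
  [1→5]: (32.36+21.22)/2 × 4 = 107.16
  [5→5.5]: (21.22+18.83)/2 × 0.5 = 10.0125
  [5.5→11.5]: (18.83+4.22)/2 × 6 = 69.15
  [11.5→13.5]: (4.22+2.55)/2 × 2 = 6.77
  [13.5→16.5]: (2.55+1.20)/2 × 3 = 5.625
  [16.5→17]: (1.20+1.06)/2 × 0.5 = 0.565
  Sum = 215.4625 µg/mL·hr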